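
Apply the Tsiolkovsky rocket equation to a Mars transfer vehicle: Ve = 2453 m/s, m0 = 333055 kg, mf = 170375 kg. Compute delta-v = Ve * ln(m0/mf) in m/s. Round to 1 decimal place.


Step 1: Mass ratio m0/mf = 333055 / 170375 = 1.954835
Step 2: ln(1.954835) = 0.670306
Step 3: delta-v = 2453 * 0.670306 = 1644.3 m/s

1644.3


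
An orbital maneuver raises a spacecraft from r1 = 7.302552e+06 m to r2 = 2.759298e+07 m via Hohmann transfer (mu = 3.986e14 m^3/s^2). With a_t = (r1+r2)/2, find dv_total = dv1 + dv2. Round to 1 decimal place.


Step 1: Transfer semi-major axis a_t = (7.302552e+06 + 2.759298e+07) / 2 = 1.744777e+07 m
Step 2: v1 (circular at r1) = sqrt(mu/r1) = 7388.08 m/s
Step 3: v_t1 = sqrt(mu*(2/r1 - 1/a_t)) = 9290.96 m/s
Step 4: dv1 = |9290.96 - 7388.08| = 1902.89 m/s
Step 5: v2 (circular at r2) = 3800.75 m/s, v_t2 = 2458.88 m/s
Step 6: dv2 = |3800.75 - 2458.88| = 1341.87 m/s
Step 7: Total delta-v = 1902.89 + 1341.87 = 3244.8 m/s

3244.8


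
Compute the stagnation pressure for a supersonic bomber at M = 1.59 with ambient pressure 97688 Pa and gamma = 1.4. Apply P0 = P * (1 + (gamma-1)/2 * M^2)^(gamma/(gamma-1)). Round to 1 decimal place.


Step 1: (gamma-1)/2 * M^2 = 0.2 * 2.5281 = 0.50562
Step 2: 1 + 0.50562 = 1.50562
Step 3: Exponent gamma/(gamma-1) = 3.5
Step 4: P0 = 97688 * 1.50562^3.5 = 409114.6 Pa

409114.6


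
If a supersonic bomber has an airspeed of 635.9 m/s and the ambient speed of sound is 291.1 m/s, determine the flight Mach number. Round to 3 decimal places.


Step 1: M = V / a = 635.9 / 291.1
Step 2: M = 2.184

2.184


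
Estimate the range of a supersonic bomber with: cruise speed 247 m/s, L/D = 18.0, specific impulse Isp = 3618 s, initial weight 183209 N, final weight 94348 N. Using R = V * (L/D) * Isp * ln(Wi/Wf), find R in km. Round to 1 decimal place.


Step 1: Coefficient = V * (L/D) * Isp = 247 * 18.0 * 3618 = 16085628.0 m
Step 2: Wi/Wf = 183209 / 94348 = 1.941843
Step 3: ln(1.941843) = 0.663638
Step 4: R = 16085628.0 * 0.663638 = 10675026.0 m = 10675.0 km

10675.0


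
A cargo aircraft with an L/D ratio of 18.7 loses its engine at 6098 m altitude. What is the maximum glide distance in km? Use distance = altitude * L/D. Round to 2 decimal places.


Step 1: Glide distance = altitude * L/D = 6098 * 18.7 = 114032.6 m
Step 2: Convert to km: 114032.6 / 1000 = 114.03 km

114.03


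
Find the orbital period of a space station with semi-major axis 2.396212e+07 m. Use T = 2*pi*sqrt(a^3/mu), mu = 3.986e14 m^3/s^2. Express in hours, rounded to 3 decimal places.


Step 1: a^3 / mu = 1.375865e+22 / 3.986e14 = 3.451743e+07
Step 2: sqrt(3.451743e+07) = 5875.1534 s
Step 3: T = 2*pi * 5875.1534 = 36914.68 s
Step 4: T in hours = 36914.68 / 3600 = 10.254 hours

10.254


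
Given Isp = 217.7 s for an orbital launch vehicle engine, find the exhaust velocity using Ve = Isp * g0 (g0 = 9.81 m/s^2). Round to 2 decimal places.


Step 1: Ve = Isp * g0 = 217.7 * 9.81
Step 2: Ve = 2135.64 m/s

2135.64


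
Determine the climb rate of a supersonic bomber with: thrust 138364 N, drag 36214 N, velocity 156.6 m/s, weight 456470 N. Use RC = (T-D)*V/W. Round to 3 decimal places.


Step 1: Excess thrust = T - D = 138364 - 36214 = 102150 N
Step 2: Excess power = 102150 * 156.6 = 15996690.0 W
Step 3: RC = 15996690.0 / 456470 = 35.044 m/s

35.044


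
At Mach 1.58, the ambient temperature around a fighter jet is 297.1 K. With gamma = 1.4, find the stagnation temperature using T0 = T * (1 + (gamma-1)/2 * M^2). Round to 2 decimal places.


Step 1: (gamma-1)/2 = 0.2
Step 2: M^2 = 2.4964
Step 3: 1 + 0.2 * 2.4964 = 1.49928
Step 4: T0 = 297.1 * 1.49928 = 445.44 K

445.44


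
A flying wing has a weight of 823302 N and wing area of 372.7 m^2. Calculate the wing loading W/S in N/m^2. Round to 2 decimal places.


Step 1: Wing loading = W / S = 823302 / 372.7
Step 2: Wing loading = 2209.02 N/m^2

2209.02


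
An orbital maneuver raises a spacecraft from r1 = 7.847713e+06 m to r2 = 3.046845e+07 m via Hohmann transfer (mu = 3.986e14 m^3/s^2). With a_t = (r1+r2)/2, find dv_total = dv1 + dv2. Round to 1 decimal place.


Step 1: Transfer semi-major axis a_t = (7.847713e+06 + 3.046845e+07) / 2 = 1.915808e+07 m
Step 2: v1 (circular at r1) = sqrt(mu/r1) = 7126.84 m/s
Step 3: v_t1 = sqrt(mu*(2/r1 - 1/a_t)) = 8987.65 m/s
Step 4: dv1 = |8987.65 - 7126.84| = 1860.81 m/s
Step 5: v2 (circular at r2) = 3616.96 m/s, v_t2 = 2314.94 m/s
Step 6: dv2 = |3616.96 - 2314.94| = 1302.02 m/s
Step 7: Total delta-v = 1860.81 + 1302.02 = 3162.8 m/s

3162.8


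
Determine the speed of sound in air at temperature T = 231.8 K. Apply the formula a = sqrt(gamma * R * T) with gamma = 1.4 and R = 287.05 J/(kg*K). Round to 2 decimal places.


Step 1: gamma * R * T = 1.4 * 287.05 * 231.8 = 93153.466
Step 2: a = sqrt(93153.466) = 305.21 m/s

305.21


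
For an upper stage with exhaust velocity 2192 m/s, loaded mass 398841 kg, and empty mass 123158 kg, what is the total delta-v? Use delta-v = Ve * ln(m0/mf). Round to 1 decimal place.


Step 1: Mass ratio m0/mf = 398841 / 123158 = 3.23845
Step 2: ln(3.23845) = 1.175095
Step 3: delta-v = 2192 * 1.175095 = 2575.8 m/s

2575.8


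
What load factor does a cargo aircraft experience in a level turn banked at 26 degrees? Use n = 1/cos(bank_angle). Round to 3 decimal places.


Step 1: Convert 26 degrees to radians = 0.453786
Step 2: cos(26 deg) = 0.898794
Step 3: n = 1 / 0.898794 = 1.113

1.113


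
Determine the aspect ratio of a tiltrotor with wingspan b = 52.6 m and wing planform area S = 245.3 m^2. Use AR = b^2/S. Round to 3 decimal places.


Step 1: b^2 = 52.6^2 = 2766.76
Step 2: AR = 2766.76 / 245.3 = 11.279

11.279


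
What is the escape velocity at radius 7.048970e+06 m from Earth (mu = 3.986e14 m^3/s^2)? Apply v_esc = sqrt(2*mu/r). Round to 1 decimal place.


Step 1: 2*mu/r = 2 * 3.986e14 / 7.048970e+06 = 113094537.2161
Step 2: v_esc = sqrt(113094537.2161) = 10634.6 m/s

10634.6


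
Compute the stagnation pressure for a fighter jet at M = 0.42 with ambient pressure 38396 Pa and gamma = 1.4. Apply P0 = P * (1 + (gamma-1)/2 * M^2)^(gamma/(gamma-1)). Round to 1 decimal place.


Step 1: (gamma-1)/2 * M^2 = 0.2 * 0.1764 = 0.03528
Step 2: 1 + 0.03528 = 1.03528
Step 3: Exponent gamma/(gamma-1) = 3.5
Step 4: P0 = 38396 * 1.03528^3.5 = 43349.9 Pa

43349.9


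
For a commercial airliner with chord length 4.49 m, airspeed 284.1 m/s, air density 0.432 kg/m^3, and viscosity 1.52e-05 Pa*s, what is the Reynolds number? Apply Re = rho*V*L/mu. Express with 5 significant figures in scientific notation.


Step 1: Numerator = rho * V * L = 0.432 * 284.1 * 4.49 = 551.063088
Step 2: Re = 551.063088 / 1.52e-05
Step 3: Re = 3.6254e+07

3.6254e+07


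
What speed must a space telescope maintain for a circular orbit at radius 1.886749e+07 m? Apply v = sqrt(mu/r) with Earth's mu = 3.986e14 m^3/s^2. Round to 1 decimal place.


Step 1: mu / r = 3.986e14 / 1.886749e+07 = 21126286.5384
Step 2: v = sqrt(21126286.5384) = 4596.3 m/s

4596.3


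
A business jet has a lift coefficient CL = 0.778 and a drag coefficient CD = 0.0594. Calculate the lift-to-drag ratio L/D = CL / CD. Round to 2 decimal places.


Step 1: L/D = CL / CD = 0.778 / 0.0594
Step 2: L/D = 13.10

13.10


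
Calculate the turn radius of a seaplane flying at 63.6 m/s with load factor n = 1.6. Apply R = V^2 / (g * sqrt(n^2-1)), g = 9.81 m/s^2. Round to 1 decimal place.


Step 1: V^2 = 63.6^2 = 4044.96
Step 2: n^2 - 1 = 1.6^2 - 1 = 1.56
Step 3: sqrt(1.56) = 1.249
Step 4: R = 4044.96 / (9.81 * 1.249) = 330.1 m

330.1


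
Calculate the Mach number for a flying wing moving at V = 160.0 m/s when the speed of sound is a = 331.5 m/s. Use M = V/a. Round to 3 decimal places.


Step 1: M = V / a = 160.0 / 331.5
Step 2: M = 0.483

0.483


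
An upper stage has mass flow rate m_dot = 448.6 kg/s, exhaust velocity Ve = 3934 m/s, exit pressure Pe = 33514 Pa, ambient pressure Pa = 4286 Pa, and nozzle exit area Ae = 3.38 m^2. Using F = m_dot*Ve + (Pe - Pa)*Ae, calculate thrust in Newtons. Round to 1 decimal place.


Step 1: Momentum thrust = m_dot * Ve = 448.6 * 3934 = 1764792.4 N
Step 2: Pressure thrust = (Pe - Pa) * Ae = (33514 - 4286) * 3.38 = 98790.64 N
Step 3: Total thrust F = 1764792.4 + 98790.64 = 1863583.0 N

1863583.0


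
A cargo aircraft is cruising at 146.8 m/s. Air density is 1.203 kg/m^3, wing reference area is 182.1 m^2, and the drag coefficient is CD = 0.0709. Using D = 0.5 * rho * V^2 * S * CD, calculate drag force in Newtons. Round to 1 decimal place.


Step 1: Dynamic pressure q = 0.5 * 1.203 * 146.8^2 = 12962.4694 Pa
Step 2: Drag D = q * S * CD = 12962.4694 * 182.1 * 0.0709
Step 3: D = 167357.0 N

167357.0


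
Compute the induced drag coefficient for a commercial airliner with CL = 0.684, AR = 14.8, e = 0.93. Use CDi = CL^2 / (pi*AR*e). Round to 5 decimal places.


Step 1: CL^2 = 0.684^2 = 0.467856
Step 2: pi * AR * e = 3.14159 * 14.8 * 0.93 = 43.240881
Step 3: CDi = 0.467856 / 43.240881 = 0.01082

0.01082


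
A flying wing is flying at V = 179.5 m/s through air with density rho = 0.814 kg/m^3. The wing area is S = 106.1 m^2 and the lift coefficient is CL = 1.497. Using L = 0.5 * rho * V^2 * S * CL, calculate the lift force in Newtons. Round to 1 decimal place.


Step 1: Calculate dynamic pressure q = 0.5 * 0.814 * 179.5^2 = 0.5 * 0.814 * 32220.25 = 13113.6417 Pa
Step 2: Multiply by wing area and lift coefficient: L = 13113.6417 * 106.1 * 1.497
Step 3: L = 1391357.3897 * 1.497 = 2082862.0 N

2082862.0


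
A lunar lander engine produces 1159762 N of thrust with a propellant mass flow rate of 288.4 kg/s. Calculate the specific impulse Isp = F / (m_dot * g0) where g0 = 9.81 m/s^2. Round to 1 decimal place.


Step 1: m_dot * g0 = 288.4 * 9.81 = 2829.2
Step 2: Isp = 1159762 / 2829.2 = 409.9 s

409.9


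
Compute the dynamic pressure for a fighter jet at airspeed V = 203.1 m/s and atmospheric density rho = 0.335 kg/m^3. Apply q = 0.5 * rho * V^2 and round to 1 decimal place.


Step 1: V^2 = 203.1^2 = 41249.61
Step 2: q = 0.5 * 0.335 * 41249.61
Step 3: q = 6909.3 Pa

6909.3


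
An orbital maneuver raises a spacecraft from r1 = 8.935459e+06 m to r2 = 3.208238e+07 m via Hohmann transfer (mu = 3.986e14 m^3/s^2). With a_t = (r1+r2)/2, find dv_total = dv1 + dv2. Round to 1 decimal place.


Step 1: Transfer semi-major axis a_t = (8.935459e+06 + 3.208238e+07) / 2 = 2.050892e+07 m
Step 2: v1 (circular at r1) = sqrt(mu/r1) = 6678.98 m/s
Step 3: v_t1 = sqrt(mu*(2/r1 - 1/a_t)) = 8353.57 m/s
Step 4: dv1 = |8353.57 - 6678.98| = 1674.59 m/s
Step 5: v2 (circular at r2) = 3524.81 m/s, v_t2 = 2326.6 m/s
Step 6: dv2 = |3524.81 - 2326.6| = 1198.2 m/s
Step 7: Total delta-v = 1674.59 + 1198.2 = 2872.8 m/s

2872.8


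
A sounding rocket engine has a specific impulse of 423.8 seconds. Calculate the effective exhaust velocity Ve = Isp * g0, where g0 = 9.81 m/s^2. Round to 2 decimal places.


Step 1: Ve = Isp * g0 = 423.8 * 9.81
Step 2: Ve = 4157.48 m/s

4157.48


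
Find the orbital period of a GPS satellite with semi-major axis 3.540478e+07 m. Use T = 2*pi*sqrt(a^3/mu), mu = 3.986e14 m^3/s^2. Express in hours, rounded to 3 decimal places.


Step 1: a^3 / mu = 4.437984e+22 / 3.986e14 = 1.113393e+08
Step 2: sqrt(1.113393e+08) = 10551.743 s
Step 3: T = 2*pi * 10551.743 = 66298.56 s
Step 4: T in hours = 66298.56 / 3600 = 18.416 hours

18.416


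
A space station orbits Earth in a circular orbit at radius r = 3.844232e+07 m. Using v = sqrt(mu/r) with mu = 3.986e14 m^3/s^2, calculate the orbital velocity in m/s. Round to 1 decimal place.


Step 1: mu / r = 3.986e14 / 3.844232e+07 = 10368781.0725
Step 2: v = sqrt(10368781.0725) = 3220.1 m/s

3220.1


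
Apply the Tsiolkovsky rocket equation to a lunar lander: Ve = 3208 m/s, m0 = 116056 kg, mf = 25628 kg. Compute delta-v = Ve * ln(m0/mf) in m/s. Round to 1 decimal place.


Step 1: Mass ratio m0/mf = 116056 / 25628 = 4.528484
Step 2: ln(4.528484) = 1.510387
Step 3: delta-v = 3208 * 1.510387 = 4845.3 m/s

4845.3


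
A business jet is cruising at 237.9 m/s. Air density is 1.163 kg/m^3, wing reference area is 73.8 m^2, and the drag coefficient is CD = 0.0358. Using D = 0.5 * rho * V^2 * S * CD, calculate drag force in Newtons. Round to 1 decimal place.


Step 1: Dynamic pressure q = 0.5 * 1.163 * 237.9^2 = 32910.8124 Pa
Step 2: Drag D = q * S * CD = 32910.8124 * 73.8 * 0.0358
Step 3: D = 86951.7 N

86951.7


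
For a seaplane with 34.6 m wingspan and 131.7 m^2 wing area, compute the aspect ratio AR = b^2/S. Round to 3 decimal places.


Step 1: b^2 = 34.6^2 = 1197.16
Step 2: AR = 1197.16 / 131.7 = 9.090

9.090


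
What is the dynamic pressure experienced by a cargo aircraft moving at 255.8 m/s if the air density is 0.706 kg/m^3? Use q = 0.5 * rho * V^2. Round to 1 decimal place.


Step 1: V^2 = 255.8^2 = 65433.64
Step 2: q = 0.5 * 0.706 * 65433.64
Step 3: q = 23098.1 Pa

23098.1


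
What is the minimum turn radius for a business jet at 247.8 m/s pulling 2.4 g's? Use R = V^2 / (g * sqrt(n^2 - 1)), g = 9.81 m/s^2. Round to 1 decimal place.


Step 1: V^2 = 247.8^2 = 61404.84
Step 2: n^2 - 1 = 2.4^2 - 1 = 4.76
Step 3: sqrt(4.76) = 2.181742
Step 4: R = 61404.84 / (9.81 * 2.181742) = 2869.0 m

2869.0


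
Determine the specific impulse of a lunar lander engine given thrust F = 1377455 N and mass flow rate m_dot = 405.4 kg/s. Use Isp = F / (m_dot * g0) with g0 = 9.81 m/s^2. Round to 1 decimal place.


Step 1: m_dot * g0 = 405.4 * 9.81 = 3976.97
Step 2: Isp = 1377455 / 3976.97 = 346.4 s

346.4


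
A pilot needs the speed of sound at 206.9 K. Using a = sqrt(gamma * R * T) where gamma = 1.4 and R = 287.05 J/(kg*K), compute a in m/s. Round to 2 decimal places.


Step 1: gamma * R * T = 1.4 * 287.05 * 206.9 = 83146.903
Step 2: a = sqrt(83146.903) = 288.35 m/s

288.35


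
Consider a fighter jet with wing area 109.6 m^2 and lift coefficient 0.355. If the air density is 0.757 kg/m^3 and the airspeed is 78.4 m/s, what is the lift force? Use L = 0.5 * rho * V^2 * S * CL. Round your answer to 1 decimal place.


Step 1: Calculate dynamic pressure q = 0.5 * 0.757 * 78.4^2 = 0.5 * 0.757 * 6146.56 = 2326.473 Pa
Step 2: Multiply by wing area and lift coefficient: L = 2326.473 * 109.6 * 0.355
Step 3: L = 254981.4364 * 0.355 = 90518.4 N

90518.4


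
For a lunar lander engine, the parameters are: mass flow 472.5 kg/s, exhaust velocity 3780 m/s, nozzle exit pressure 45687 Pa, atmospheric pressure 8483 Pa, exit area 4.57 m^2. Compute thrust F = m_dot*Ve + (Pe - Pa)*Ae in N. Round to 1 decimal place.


Step 1: Momentum thrust = m_dot * Ve = 472.5 * 3780 = 1786050.0 N
Step 2: Pressure thrust = (Pe - Pa) * Ae = (45687 - 8483) * 4.57 = 170022.28 N
Step 3: Total thrust F = 1786050.0 + 170022.28 = 1956072.3 N

1956072.3


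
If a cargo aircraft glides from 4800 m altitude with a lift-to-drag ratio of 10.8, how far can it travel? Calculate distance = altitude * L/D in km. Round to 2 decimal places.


Step 1: Glide distance = altitude * L/D = 4800 * 10.8 = 51840.0 m
Step 2: Convert to km: 51840.0 / 1000 = 51.84 km

51.84


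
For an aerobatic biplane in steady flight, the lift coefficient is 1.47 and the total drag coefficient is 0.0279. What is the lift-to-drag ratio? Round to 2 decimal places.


Step 1: L/D = CL / CD = 1.47 / 0.0279
Step 2: L/D = 52.69

52.69


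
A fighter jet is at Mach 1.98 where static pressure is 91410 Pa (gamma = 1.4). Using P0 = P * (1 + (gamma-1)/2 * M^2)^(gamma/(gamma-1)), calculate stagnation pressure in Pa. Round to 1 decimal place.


Step 1: (gamma-1)/2 * M^2 = 0.2 * 3.9204 = 0.78408
Step 2: 1 + 0.78408 = 1.78408
Step 3: Exponent gamma/(gamma-1) = 3.5
Step 4: P0 = 91410 * 1.78408^3.5 = 693336.2 Pa

693336.2


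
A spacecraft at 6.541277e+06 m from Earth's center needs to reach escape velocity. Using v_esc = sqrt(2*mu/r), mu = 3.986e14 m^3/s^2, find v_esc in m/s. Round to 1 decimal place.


Step 1: 2*mu/r = 2 * 3.986e14 / 6.541277e+06 = 121872227.7011
Step 2: v_esc = sqrt(121872227.7011) = 11039.6 m/s

11039.6


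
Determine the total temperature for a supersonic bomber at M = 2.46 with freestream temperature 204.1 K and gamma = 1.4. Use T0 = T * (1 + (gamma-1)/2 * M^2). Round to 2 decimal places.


Step 1: (gamma-1)/2 = 0.2
Step 2: M^2 = 6.0516
Step 3: 1 + 0.2 * 6.0516 = 2.21032
Step 4: T0 = 204.1 * 2.21032 = 451.13 K

451.13


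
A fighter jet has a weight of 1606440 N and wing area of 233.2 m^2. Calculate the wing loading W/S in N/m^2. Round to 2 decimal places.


Step 1: Wing loading = W / S = 1606440 / 233.2
Step 2: Wing loading = 6888.68 N/m^2

6888.68


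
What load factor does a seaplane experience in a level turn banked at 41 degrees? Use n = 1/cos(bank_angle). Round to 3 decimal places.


Step 1: Convert 41 degrees to radians = 0.715585
Step 2: cos(41 deg) = 0.75471
Step 3: n = 1 / 0.75471 = 1.325

1.325


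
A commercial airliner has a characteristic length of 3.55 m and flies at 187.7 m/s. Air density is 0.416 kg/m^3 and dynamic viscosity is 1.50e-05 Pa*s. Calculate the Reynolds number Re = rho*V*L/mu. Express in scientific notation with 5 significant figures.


Step 1: Numerator = rho * V * L = 0.416 * 187.7 * 3.55 = 277.19536
Step 2: Re = 277.19536 / 1.50e-05
Step 3: Re = 1.8480e+07

1.8480e+07


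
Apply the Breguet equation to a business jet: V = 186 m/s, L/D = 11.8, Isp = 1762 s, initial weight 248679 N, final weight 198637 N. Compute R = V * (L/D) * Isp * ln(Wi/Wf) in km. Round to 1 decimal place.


Step 1: Coefficient = V * (L/D) * Isp = 186 * 11.8 * 1762 = 3867237.6 m
Step 2: Wi/Wf = 248679 / 198637 = 1.251927
Step 3: ln(1.251927) = 0.224684
Step 4: R = 3867237.6 * 0.224684 = 868905.9 m = 868.9 km

868.9


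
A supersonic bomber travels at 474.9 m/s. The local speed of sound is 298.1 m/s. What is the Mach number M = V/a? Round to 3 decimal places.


Step 1: M = V / a = 474.9 / 298.1
Step 2: M = 1.593

1.593


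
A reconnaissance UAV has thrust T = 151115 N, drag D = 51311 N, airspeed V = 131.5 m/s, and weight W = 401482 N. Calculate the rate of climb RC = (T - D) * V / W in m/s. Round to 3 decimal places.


Step 1: Excess thrust = T - D = 151115 - 51311 = 99804 N
Step 2: Excess power = 99804 * 131.5 = 13124226.0 W
Step 3: RC = 13124226.0 / 401482 = 32.689 m/s

32.689


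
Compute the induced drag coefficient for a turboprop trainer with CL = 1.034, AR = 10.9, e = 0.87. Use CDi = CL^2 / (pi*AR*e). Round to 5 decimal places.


Step 1: CL^2 = 1.034^2 = 1.069156
Step 2: pi * AR * e = 3.14159 * 10.9 * 0.87 = 29.791723
Step 3: CDi = 1.069156 / 29.791723 = 0.03589

0.03589


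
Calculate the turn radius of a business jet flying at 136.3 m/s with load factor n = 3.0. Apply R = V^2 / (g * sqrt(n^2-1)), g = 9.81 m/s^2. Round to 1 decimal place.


Step 1: V^2 = 136.3^2 = 18577.69
Step 2: n^2 - 1 = 3.0^2 - 1 = 8.0
Step 3: sqrt(8.0) = 2.828427
Step 4: R = 18577.69 / (9.81 * 2.828427) = 669.5 m

669.5


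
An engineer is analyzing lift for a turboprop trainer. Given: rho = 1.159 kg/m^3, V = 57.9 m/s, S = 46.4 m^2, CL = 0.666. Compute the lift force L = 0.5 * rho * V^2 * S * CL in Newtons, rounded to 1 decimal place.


Step 1: Calculate dynamic pressure q = 0.5 * 1.159 * 57.9^2 = 0.5 * 1.159 * 3352.41 = 1942.7216 Pa
Step 2: Multiply by wing area and lift coefficient: L = 1942.7216 * 46.4 * 0.666
Step 3: L = 90142.282 * 0.666 = 60034.8 N

60034.8


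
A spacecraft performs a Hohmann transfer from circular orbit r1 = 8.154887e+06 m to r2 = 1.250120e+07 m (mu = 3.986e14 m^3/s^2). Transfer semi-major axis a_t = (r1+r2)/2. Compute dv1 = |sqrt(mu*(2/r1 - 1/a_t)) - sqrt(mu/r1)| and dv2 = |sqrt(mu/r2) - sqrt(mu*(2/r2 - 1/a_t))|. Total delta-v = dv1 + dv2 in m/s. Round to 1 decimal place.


Step 1: Transfer semi-major axis a_t = (8.154887e+06 + 1.250120e+07) / 2 = 1.032804e+07 m
Step 2: v1 (circular at r1) = sqrt(mu/r1) = 6991.33 m/s
Step 3: v_t1 = sqrt(mu*(2/r1 - 1/a_t)) = 7691.77 m/s
Step 4: dv1 = |7691.77 - 6991.33| = 700.45 m/s
Step 5: v2 (circular at r2) = 5646.68 m/s, v_t2 = 5017.56 m/s
Step 6: dv2 = |5646.68 - 5017.56| = 629.11 m/s
Step 7: Total delta-v = 700.45 + 629.11 = 1329.6 m/s

1329.6


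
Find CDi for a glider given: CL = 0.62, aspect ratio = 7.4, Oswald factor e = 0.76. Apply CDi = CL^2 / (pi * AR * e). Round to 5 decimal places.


Step 1: CL^2 = 0.62^2 = 0.3844
Step 2: pi * AR * e = 3.14159 * 7.4 * 0.76 = 17.668317
Step 3: CDi = 0.3844 / 17.668317 = 0.02176

0.02176


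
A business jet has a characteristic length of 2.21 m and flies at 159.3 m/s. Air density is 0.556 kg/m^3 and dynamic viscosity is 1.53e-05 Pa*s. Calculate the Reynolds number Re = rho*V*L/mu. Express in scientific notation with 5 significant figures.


Step 1: Numerator = rho * V * L = 0.556 * 159.3 * 2.21 = 195.741468
Step 2: Re = 195.741468 / 1.53e-05
Step 3: Re = 1.2794e+07

1.2794e+07


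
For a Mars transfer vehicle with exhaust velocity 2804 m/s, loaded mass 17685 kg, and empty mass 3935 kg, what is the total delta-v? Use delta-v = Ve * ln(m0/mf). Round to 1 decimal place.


Step 1: Mass ratio m0/mf = 17685 / 3935 = 4.494282
Step 2: ln(4.494282) = 1.502806
Step 3: delta-v = 2804 * 1.502806 = 4213.9 m/s

4213.9


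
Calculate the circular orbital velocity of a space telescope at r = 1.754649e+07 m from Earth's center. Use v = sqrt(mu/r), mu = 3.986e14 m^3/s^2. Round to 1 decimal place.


Step 1: mu / r = 3.986e14 / 1.754649e+07 = 22716794.0711
Step 2: v = sqrt(22716794.0711) = 4766.2 m/s

4766.2


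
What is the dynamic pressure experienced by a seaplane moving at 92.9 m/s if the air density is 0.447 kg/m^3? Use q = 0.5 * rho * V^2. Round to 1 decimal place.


Step 1: V^2 = 92.9^2 = 8630.41
Step 2: q = 0.5 * 0.447 * 8630.41
Step 3: q = 1928.9 Pa

1928.9


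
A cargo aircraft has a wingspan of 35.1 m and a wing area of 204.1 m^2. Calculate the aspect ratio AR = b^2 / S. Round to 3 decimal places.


Step 1: b^2 = 35.1^2 = 1232.01
Step 2: AR = 1232.01 / 204.1 = 6.036

6.036


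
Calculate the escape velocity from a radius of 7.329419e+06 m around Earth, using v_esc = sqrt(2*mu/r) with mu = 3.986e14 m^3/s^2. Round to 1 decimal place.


Step 1: 2*mu/r = 2 * 3.986e14 / 7.329419e+06 = 108767147.8462
Step 2: v_esc = sqrt(108767147.8462) = 10429.1 m/s

10429.1


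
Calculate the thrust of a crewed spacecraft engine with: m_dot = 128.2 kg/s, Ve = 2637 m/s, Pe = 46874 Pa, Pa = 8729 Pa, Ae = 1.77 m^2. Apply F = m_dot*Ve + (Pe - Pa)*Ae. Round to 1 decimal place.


Step 1: Momentum thrust = m_dot * Ve = 128.2 * 2637 = 338063.4 N
Step 2: Pressure thrust = (Pe - Pa) * Ae = (46874 - 8729) * 1.77 = 67516.65 N
Step 3: Total thrust F = 338063.4 + 67516.65 = 405580.1 N

405580.1


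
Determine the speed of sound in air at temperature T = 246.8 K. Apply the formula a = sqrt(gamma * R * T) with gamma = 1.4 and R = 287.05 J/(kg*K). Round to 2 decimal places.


Step 1: gamma * R * T = 1.4 * 287.05 * 246.8 = 99181.516
Step 2: a = sqrt(99181.516) = 314.93 m/s

314.93


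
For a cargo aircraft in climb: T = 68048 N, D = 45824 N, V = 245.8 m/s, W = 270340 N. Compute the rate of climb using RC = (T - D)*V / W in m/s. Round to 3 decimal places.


Step 1: Excess thrust = T - D = 68048 - 45824 = 22224 N
Step 2: Excess power = 22224 * 245.8 = 5462659.2 W
Step 3: RC = 5462659.2 / 270340 = 20.207 m/s

20.207


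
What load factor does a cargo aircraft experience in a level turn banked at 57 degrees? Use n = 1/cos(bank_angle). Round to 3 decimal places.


Step 1: Convert 57 degrees to radians = 0.994838
Step 2: cos(57 deg) = 0.544639
Step 3: n = 1 / 0.544639 = 1.836

1.836


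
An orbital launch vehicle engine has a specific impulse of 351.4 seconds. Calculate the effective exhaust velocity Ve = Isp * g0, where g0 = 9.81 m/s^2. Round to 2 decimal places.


Step 1: Ve = Isp * g0 = 351.4 * 9.81
Step 2: Ve = 3447.23 m/s

3447.23


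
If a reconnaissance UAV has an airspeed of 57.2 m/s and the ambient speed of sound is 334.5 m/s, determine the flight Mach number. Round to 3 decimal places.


Step 1: M = V / a = 57.2 / 334.5
Step 2: M = 0.171

0.171


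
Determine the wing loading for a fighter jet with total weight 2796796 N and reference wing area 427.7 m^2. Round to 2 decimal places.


Step 1: Wing loading = W / S = 2796796 / 427.7
Step 2: Wing loading = 6539.15 N/m^2

6539.15


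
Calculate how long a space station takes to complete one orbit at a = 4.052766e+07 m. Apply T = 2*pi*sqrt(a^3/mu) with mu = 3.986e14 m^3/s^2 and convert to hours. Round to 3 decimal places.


Step 1: a^3 / mu = 6.656633e+22 / 3.986e14 = 1.670003e+08
Step 2: sqrt(1.670003e+08) = 12922.8602 s
Step 3: T = 2*pi * 12922.8602 = 81196.73 s
Step 4: T in hours = 81196.73 / 3600 = 22.555 hours

22.555


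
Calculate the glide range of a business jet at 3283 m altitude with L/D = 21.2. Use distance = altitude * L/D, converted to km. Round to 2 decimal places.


Step 1: Glide distance = altitude * L/D = 3283 * 21.2 = 69599.6 m
Step 2: Convert to km: 69599.6 / 1000 = 69.60 km

69.60


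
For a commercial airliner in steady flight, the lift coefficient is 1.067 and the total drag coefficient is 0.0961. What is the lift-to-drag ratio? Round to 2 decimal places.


Step 1: L/D = CL / CD = 1.067 / 0.0961
Step 2: L/D = 11.10

11.10


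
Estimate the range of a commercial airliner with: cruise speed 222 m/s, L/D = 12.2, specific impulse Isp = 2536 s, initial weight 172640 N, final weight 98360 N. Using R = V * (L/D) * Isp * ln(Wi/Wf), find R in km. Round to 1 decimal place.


Step 1: Coefficient = V * (L/D) * Isp = 222 * 12.2 * 2536 = 6868502.4 m
Step 2: Wi/Wf = 172640 / 98360 = 1.755185
Step 3: ln(1.755185) = 0.562574
Step 4: R = 6868502.4 * 0.562574 = 3864042.8 m = 3864.0 km

3864.0


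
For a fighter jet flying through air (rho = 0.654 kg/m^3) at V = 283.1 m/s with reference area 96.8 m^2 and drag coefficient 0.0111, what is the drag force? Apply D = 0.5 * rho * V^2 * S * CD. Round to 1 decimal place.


Step 1: Dynamic pressure q = 0.5 * 0.654 * 283.1^2 = 26207.6145 Pa
Step 2: Drag D = q * S * CD = 26207.6145 * 96.8 * 0.0111
Step 3: D = 28159.6 N

28159.6


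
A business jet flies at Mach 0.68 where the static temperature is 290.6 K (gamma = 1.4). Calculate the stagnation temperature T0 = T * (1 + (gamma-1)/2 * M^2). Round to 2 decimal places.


Step 1: (gamma-1)/2 = 0.2
Step 2: M^2 = 0.4624
Step 3: 1 + 0.2 * 0.4624 = 1.09248
Step 4: T0 = 290.6 * 1.09248 = 317.47 K

317.47


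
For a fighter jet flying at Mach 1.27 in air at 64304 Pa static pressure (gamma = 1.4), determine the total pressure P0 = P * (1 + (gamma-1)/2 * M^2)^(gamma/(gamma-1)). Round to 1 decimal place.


Step 1: (gamma-1)/2 * M^2 = 0.2 * 1.6129 = 0.32258
Step 2: 1 + 0.32258 = 1.32258
Step 3: Exponent gamma/(gamma-1) = 3.5
Step 4: P0 = 64304 * 1.32258^3.5 = 171086.1 Pa

171086.1


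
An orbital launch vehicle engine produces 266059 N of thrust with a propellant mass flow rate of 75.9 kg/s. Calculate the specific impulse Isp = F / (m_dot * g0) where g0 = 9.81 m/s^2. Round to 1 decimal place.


Step 1: m_dot * g0 = 75.9 * 9.81 = 744.58
Step 2: Isp = 266059 / 744.58 = 357.3 s

357.3


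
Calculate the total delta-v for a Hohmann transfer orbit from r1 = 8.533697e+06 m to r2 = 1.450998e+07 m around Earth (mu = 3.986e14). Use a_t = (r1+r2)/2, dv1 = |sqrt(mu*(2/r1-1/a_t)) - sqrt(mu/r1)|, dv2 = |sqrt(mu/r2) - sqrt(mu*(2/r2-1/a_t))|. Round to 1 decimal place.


Step 1: Transfer semi-major axis a_t = (8.533697e+06 + 1.450998e+07) / 2 = 1.152184e+07 m
Step 2: v1 (circular at r1) = sqrt(mu/r1) = 6834.39 m/s
Step 3: v_t1 = sqrt(mu*(2/r1 - 1/a_t)) = 7669.6 m/s
Step 4: dv1 = |7669.6 - 6834.39| = 835.2 m/s
Step 5: v2 (circular at r2) = 5241.25 m/s, v_t2 = 4510.69 m/s
Step 6: dv2 = |5241.25 - 4510.69| = 730.56 m/s
Step 7: Total delta-v = 835.2 + 730.56 = 1565.8 m/s

1565.8


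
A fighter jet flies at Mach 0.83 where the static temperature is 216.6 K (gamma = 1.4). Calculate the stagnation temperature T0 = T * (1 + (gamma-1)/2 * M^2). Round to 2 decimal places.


Step 1: (gamma-1)/2 = 0.2
Step 2: M^2 = 0.6889
Step 3: 1 + 0.2 * 0.6889 = 1.13778
Step 4: T0 = 216.6 * 1.13778 = 246.44 K

246.44


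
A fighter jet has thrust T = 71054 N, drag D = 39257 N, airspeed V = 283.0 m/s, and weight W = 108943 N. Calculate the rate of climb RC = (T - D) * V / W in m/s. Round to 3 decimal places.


Step 1: Excess thrust = T - D = 71054 - 39257 = 31797 N
Step 2: Excess power = 31797 * 283.0 = 8998551.0 W
Step 3: RC = 8998551.0 / 108943 = 82.599 m/s

82.599


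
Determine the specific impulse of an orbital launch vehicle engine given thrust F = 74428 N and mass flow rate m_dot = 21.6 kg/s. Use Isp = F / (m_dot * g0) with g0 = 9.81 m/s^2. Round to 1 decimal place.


Step 1: m_dot * g0 = 21.6 * 9.81 = 211.9
Step 2: Isp = 74428 / 211.9 = 351.2 s

351.2


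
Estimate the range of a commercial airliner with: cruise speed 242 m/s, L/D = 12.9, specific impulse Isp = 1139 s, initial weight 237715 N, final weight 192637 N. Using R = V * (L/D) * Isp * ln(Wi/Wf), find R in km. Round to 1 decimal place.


Step 1: Coefficient = V * (L/D) * Isp = 242 * 12.9 * 1139 = 3555730.2 m
Step 2: Wi/Wf = 237715 / 192637 = 1.234005
Step 3: ln(1.234005) = 0.210265
Step 4: R = 3555730.2 * 0.210265 = 747645.2 m = 747.6 km

747.6


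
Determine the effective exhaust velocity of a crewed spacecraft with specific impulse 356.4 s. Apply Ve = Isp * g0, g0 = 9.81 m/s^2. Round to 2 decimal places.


Step 1: Ve = Isp * g0 = 356.4 * 9.81
Step 2: Ve = 3496.28 m/s

3496.28


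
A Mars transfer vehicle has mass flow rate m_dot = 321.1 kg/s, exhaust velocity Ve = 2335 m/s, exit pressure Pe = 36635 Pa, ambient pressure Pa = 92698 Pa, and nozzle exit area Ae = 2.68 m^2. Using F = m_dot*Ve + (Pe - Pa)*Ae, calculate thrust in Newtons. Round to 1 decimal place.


Step 1: Momentum thrust = m_dot * Ve = 321.1 * 2335 = 749768.5 N
Step 2: Pressure thrust = (Pe - Pa) * Ae = (36635 - 92698) * 2.68 = -150248.84 N
Step 3: Total thrust F = 749768.5 + -150248.84 = 599519.7 N

599519.7


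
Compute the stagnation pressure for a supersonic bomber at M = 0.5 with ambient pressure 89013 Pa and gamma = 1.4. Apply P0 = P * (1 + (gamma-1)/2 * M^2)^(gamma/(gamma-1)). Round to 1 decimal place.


Step 1: (gamma-1)/2 * M^2 = 0.2 * 0.25 = 0.05
Step 2: 1 + 0.05 = 1.05
Step 3: Exponent gamma/(gamma-1) = 3.5
Step 4: P0 = 89013 * 1.05^3.5 = 105588.3 Pa

105588.3


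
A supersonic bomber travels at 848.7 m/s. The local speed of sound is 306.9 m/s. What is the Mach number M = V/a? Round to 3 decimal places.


Step 1: M = V / a = 848.7 / 306.9
Step 2: M = 2.765

2.765


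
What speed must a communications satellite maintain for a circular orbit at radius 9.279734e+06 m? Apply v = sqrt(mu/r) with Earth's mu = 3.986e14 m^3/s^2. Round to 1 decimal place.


Step 1: mu / r = 3.986e14 / 9.279734e+06 = 42953817.4262
Step 2: v = sqrt(42953817.4262) = 6553.9 m/s

6553.9


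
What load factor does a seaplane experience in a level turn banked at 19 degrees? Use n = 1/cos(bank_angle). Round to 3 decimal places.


Step 1: Convert 19 degrees to radians = 0.331613
Step 2: cos(19 deg) = 0.945519
Step 3: n = 1 / 0.945519 = 1.058

1.058


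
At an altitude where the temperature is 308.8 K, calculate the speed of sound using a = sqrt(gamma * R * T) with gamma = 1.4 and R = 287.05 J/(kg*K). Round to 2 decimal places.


Step 1: gamma * R * T = 1.4 * 287.05 * 308.8 = 124097.456
Step 2: a = sqrt(124097.456) = 352.27 m/s

352.27


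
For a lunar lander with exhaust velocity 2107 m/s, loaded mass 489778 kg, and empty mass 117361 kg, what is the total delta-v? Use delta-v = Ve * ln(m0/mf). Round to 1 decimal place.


Step 1: Mass ratio m0/mf = 489778 / 117361 = 4.17326
Step 2: ln(4.17326) = 1.428698
Step 3: delta-v = 2107 * 1.428698 = 3010.3 m/s

3010.3


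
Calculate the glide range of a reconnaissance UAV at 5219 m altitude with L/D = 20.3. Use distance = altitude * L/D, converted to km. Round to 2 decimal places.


Step 1: Glide distance = altitude * L/D = 5219 * 20.3 = 105945.7 m
Step 2: Convert to km: 105945.7 / 1000 = 105.95 km

105.95


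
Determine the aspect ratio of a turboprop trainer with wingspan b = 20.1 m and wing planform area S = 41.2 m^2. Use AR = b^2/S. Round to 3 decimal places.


Step 1: b^2 = 20.1^2 = 404.01
Step 2: AR = 404.01 / 41.2 = 9.806

9.806


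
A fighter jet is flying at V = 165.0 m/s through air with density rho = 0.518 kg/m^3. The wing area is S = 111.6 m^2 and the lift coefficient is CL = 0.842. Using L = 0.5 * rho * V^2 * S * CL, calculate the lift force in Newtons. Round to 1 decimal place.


Step 1: Calculate dynamic pressure q = 0.5 * 0.518 * 165.0^2 = 0.5 * 0.518 * 27225.0 = 7051.275 Pa
Step 2: Multiply by wing area and lift coefficient: L = 7051.275 * 111.6 * 0.842
Step 3: L = 786922.29 * 0.842 = 662588.6 N

662588.6


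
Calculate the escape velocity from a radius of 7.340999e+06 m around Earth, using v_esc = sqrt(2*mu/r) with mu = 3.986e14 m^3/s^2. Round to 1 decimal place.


Step 1: 2*mu/r = 2 * 3.986e14 / 7.340999e+06 = 108595573.9811
Step 2: v_esc = sqrt(108595573.9811) = 10420.9 m/s

10420.9


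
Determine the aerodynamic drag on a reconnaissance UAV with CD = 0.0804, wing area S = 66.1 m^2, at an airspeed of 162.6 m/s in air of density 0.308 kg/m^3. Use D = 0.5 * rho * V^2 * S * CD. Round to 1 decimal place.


Step 1: Dynamic pressure q = 0.5 * 0.308 * 162.6^2 = 4071.569 Pa
Step 2: Drag D = q * S * CD = 4071.569 * 66.1 * 0.0804
Step 3: D = 21638.1 N

21638.1


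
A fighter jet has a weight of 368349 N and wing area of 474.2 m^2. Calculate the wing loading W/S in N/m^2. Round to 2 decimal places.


Step 1: Wing loading = W / S = 368349 / 474.2
Step 2: Wing loading = 776.78 N/m^2

776.78


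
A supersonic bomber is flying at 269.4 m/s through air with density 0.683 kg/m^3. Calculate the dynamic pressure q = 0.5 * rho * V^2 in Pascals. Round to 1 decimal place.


Step 1: V^2 = 269.4^2 = 72576.36
Step 2: q = 0.5 * 0.683 * 72576.36
Step 3: q = 24784.8 Pa

24784.8


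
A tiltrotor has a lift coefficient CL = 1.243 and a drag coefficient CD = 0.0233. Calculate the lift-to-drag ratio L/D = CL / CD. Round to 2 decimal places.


Step 1: L/D = CL / CD = 1.243 / 0.0233
Step 2: L/D = 53.35

53.35


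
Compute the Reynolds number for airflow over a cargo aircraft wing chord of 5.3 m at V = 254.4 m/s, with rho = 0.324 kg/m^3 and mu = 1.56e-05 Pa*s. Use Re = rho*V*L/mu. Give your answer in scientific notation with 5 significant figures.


Step 1: Numerator = rho * V * L = 0.324 * 254.4 * 5.3 = 436.85568
Step 2: Re = 436.85568 / 1.56e-05
Step 3: Re = 2.8004e+07

2.8004e+07


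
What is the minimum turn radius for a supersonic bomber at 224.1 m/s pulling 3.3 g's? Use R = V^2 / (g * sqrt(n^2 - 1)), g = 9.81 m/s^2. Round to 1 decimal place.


Step 1: V^2 = 224.1^2 = 50220.81
Step 2: n^2 - 1 = 3.3^2 - 1 = 9.89
Step 3: sqrt(9.89) = 3.144837
Step 4: R = 50220.81 / (9.81 * 3.144837) = 1627.9 m

1627.9


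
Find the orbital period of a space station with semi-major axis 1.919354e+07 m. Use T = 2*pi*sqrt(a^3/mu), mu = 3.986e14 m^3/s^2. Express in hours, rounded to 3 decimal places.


Step 1: a^3 / mu = 7.070746e+21 / 3.986e14 = 1.773895e+07
Step 2: sqrt(1.773895e+07) = 4211.7635 s
Step 3: T = 2*pi * 4211.7635 = 26463.29 s
Step 4: T in hours = 26463.29 / 3600 = 7.351 hours

7.351


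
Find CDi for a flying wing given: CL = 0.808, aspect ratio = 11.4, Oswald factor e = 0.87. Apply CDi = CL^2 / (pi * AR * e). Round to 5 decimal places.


Step 1: CL^2 = 0.808^2 = 0.652864
Step 2: pi * AR * e = 3.14159 * 11.4 * 0.87 = 31.158316
Step 3: CDi = 0.652864 / 31.158316 = 0.02095

0.02095


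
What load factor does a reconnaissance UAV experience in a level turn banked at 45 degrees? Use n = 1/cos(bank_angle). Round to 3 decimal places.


Step 1: Convert 45 degrees to radians = 0.785398
Step 2: cos(45 deg) = 0.707107
Step 3: n = 1 / 0.707107 = 1.414

1.414


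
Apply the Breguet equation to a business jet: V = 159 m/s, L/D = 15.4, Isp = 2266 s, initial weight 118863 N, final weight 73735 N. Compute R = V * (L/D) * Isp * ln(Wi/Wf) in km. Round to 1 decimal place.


Step 1: Coefficient = V * (L/D) * Isp = 159 * 15.4 * 2266 = 5548527.6 m
Step 2: Wi/Wf = 118863 / 73735 = 1.61203
Step 3: ln(1.61203) = 0.477494
Step 4: R = 5548527.6 * 0.477494 = 2649388.6 m = 2649.4 km

2649.4


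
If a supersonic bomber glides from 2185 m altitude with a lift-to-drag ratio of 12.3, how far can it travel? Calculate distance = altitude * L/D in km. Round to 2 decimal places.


Step 1: Glide distance = altitude * L/D = 2185 * 12.3 = 26875.5 m
Step 2: Convert to km: 26875.5 / 1000 = 26.88 km

26.88


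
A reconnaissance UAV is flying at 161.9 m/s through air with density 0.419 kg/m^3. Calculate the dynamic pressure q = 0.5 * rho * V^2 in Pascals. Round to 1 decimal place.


Step 1: V^2 = 161.9^2 = 26211.61
Step 2: q = 0.5 * 0.419 * 26211.61
Step 3: q = 5491.3 Pa

5491.3


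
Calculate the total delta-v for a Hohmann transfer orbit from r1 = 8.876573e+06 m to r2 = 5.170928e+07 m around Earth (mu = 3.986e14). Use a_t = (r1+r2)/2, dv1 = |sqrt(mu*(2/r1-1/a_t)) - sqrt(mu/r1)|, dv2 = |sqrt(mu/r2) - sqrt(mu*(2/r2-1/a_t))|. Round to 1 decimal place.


Step 1: Transfer semi-major axis a_t = (8.876573e+06 + 5.170928e+07) / 2 = 3.029293e+07 m
Step 2: v1 (circular at r1) = sqrt(mu/r1) = 6701.1 m/s
Step 3: v_t1 = sqrt(mu*(2/r1 - 1/a_t)) = 8755.07 m/s
Step 4: dv1 = |8755.07 - 6701.1| = 2053.97 m/s
Step 5: v2 (circular at r2) = 2776.42 m/s, v_t2 = 1502.92 m/s
Step 6: dv2 = |2776.42 - 1502.92| = 1273.49 m/s
Step 7: Total delta-v = 2053.97 + 1273.49 = 3327.5 m/s

3327.5


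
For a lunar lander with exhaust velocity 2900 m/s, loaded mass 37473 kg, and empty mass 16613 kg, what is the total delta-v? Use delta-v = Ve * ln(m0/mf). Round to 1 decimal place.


Step 1: Mass ratio m0/mf = 37473 / 16613 = 2.255643
Step 2: ln(2.255643) = 0.813435
Step 3: delta-v = 2900 * 0.813435 = 2359.0 m/s

2359.0


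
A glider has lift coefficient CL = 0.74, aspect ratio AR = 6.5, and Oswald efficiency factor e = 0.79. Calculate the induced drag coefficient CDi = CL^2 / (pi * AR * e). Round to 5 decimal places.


Step 1: CL^2 = 0.74^2 = 0.5476
Step 2: pi * AR * e = 3.14159 * 6.5 * 0.79 = 16.132078
Step 3: CDi = 0.5476 / 16.132078 = 0.03394

0.03394


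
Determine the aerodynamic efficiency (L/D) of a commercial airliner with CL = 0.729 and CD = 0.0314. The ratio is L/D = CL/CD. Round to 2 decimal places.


Step 1: L/D = CL / CD = 0.729 / 0.0314
Step 2: L/D = 23.22

23.22


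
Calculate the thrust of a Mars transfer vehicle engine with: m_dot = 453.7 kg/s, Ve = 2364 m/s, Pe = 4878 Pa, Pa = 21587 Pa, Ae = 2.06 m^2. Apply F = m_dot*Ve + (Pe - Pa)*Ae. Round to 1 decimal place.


Step 1: Momentum thrust = m_dot * Ve = 453.7 * 2364 = 1072546.8 N
Step 2: Pressure thrust = (Pe - Pa) * Ae = (4878 - 21587) * 2.06 = -34420.54 N
Step 3: Total thrust F = 1072546.8 + -34420.54 = 1038126.3 N

1038126.3


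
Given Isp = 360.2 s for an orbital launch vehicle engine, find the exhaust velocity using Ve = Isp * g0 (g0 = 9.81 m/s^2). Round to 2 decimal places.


Step 1: Ve = Isp * g0 = 360.2 * 9.81
Step 2: Ve = 3533.56 m/s

3533.56


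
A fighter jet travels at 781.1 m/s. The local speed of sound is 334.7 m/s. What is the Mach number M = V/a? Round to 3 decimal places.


Step 1: M = V / a = 781.1 / 334.7
Step 2: M = 2.334

2.334


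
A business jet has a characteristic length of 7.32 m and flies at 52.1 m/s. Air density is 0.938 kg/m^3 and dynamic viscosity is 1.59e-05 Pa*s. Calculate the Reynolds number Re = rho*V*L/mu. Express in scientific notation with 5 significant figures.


Step 1: Numerator = rho * V * L = 0.938 * 52.1 * 7.32 = 357.726936
Step 2: Re = 357.726936 / 1.59e-05
Step 3: Re = 2.2499e+07

2.2499e+07


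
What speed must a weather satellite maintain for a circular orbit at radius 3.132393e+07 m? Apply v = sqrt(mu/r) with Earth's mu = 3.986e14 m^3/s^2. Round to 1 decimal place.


Step 1: mu / r = 3.986e14 / 3.132393e+07 = 12725095.4781
Step 2: v = sqrt(12725095.4781) = 3567.2 m/s

3567.2
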